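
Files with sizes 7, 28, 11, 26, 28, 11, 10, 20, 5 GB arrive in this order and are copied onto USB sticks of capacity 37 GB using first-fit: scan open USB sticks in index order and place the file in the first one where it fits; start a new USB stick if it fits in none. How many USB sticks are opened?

5

  7 → USB stick 1 (new)  [load 7/37]
  28 → USB stick 1  [load 35/37]
  11 → USB stick 2 (new)  [load 11/37]
  26 → USB stick 2  [load 37/37]
  28 → USB stick 3 (new)  [load 28/37]
  11 → USB stick 4 (new)  [load 11/37]
  10 → USB stick 4  [load 21/37]
  20 → USB stick 5 (new)  [load 20/37]
  5 → USB stick 3  [load 33/37]
5 USB sticks opened.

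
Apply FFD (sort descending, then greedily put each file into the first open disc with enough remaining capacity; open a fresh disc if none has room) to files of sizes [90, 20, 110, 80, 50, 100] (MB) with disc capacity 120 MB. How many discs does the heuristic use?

5

Sorted descending: 110, 100, 90, 80, 50, 20.
  110 → disc 1 (new)  [load 110/120]
  100 → disc 2 (new)  [load 100/120]
  90 → disc 3 (new)  [load 90/120]
  80 → disc 4 (new)  [load 80/120]
  50 → disc 5 (new)  [load 50/120]
  20 → disc 2  [load 120/120]
5 discs opened.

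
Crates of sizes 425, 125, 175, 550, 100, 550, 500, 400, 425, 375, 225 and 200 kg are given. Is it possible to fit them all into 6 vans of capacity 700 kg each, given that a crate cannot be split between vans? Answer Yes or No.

Total = 4050 kg; ⌈4050/700⌉ = 6.
7 crates each exceed half the capacity and cannot share a van, forcing at least 7 vans.
At least 7 vans are required, but only 6 are allowed.

No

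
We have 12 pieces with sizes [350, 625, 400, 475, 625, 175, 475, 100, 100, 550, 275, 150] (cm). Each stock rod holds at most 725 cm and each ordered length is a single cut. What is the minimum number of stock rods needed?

7

Total = 625 + 625 + 550 + 475 + 475 + 400 + 350 + 275 + 175 + 150 + 100 + 100 = 4300 cm.
Lower bound: ⌈4300/725⌉ = 6 stock rods.
A packing using 7 stock rods:
  stock rod 1: 625 + 100 = 725
  stock rod 2: 625 + 100 = 725
  stock rod 3: 550 + 175 = 725
  stock rod 4: 475 + 150 = 625
  stock rod 5: 475 = 475
  stock rod 6: 400 + 275 = 675
  stock rod 7: 350 = 350
No arrangement into 6 stock rods stays within capacity, so 7 is optimal.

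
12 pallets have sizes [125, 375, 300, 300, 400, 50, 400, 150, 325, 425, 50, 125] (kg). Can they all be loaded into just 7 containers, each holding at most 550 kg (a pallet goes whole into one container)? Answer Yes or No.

A valid assignment using 7 containers:
  container 1: 425 + 125 = 550
  container 2: 400 + 150 = 550
  container 3: 400 + 125 = 525
  container 4: 375 + 50 + 50 = 475
  container 5: 325 = 325
  container 6: 300 = 300
  container 7: 300 = 300
Every load is within 550 kg, so 7 containers suffice.

Yes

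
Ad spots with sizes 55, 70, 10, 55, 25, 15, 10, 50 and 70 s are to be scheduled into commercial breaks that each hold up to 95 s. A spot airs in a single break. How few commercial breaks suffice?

Total = 70 + 70 + 55 + 55 + 50 + 25 + 15 + 10 + 10 = 360 s.
Lower bound: ⌈360/95⌉ = 4 commercial breaks.
Also, 5 ad spots each exceed 95/2 s, and no two of those can share a break, so at least 5 commercial breaks are needed.
A packing using 5 commercial breaks:
  break 1: 70 + 25 = 95
  break 2: 70 + 15 + 10 = 95
  break 3: 55 + 10 = 65
  break 4: 55 = 55
  break 5: 50 = 50
This matches the lower bound, so 5 is optimal.

5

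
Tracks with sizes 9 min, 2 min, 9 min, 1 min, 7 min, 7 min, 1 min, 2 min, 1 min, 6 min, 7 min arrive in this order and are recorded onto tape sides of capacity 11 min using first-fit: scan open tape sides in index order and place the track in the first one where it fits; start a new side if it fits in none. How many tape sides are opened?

6

  9 → side 1 (new)  [load 9/11]
  2 → side 1  [load 11/11]
  9 → side 2 (new)  [load 9/11]
  1 → side 2  [load 10/11]
  7 → side 3 (new)  [load 7/11]
  7 → side 4 (new)  [load 7/11]
  1 → side 2  [load 11/11]
  2 → side 3  [load 9/11]
  1 → side 3  [load 10/11]
  6 → side 5 (new)  [load 6/11]
  7 → side 6 (new)  [load 7/11]
6 tape sides opened.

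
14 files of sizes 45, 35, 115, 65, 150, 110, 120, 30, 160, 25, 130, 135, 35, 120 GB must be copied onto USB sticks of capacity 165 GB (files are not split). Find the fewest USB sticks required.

Total = 160 + 150 + 135 + 130 + 120 + 120 + 115 + 110 + 65 + 45 + 35 + 35 + 30 + 25 = 1275 GB.
Lower bound: ⌈1275/165⌉ = 8 USB sticks.
A packing using 9 USB sticks:
  USB stick 1: 160 = 160
  USB stick 2: 150 = 150
  USB stick 3: 135 + 30 = 165
  USB stick 4: 130 + 35 = 165
  USB stick 5: 120 + 45 = 165
  USB stick 6: 120 + 35 = 155
  USB stick 7: 115 + 25 = 140
  USB stick 8: 110 = 110
  USB stick 9: 65 = 65
No arrangement into 8 USB sticks stays within capacity, so 9 is optimal.

9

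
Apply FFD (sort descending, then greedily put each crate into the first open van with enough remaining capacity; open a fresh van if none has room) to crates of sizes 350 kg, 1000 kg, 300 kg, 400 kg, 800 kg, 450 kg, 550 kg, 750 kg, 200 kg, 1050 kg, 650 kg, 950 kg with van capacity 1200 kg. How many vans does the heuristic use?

7

Sorted descending: 1050, 1000, 950, 800, 750, 650, 550, 450, 400, 350, 300, 200.
  1050 → van 1 (new)  [load 1050/1200]
  1000 → van 2 (new)  [load 1000/1200]
  950 → van 3 (new)  [load 950/1200]
  800 → van 4 (new)  [load 800/1200]
  750 → van 5 (new)  [load 750/1200]
  650 → van 6 (new)  [load 650/1200]
  550 → van 6  [load 1200/1200]
  450 → van 5  [load 1200/1200]
  400 → van 4  [load 1200/1200]
  350 → van 7 (new)  [load 350/1200]
  300 → van 7  [load 650/1200]
  200 → van 2  [load 1200/1200]
7 vans opened.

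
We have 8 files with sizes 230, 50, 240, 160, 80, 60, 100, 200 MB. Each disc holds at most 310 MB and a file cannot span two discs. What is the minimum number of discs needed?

4

Total = 240 + 230 + 200 + 160 + 100 + 80 + 60 + 50 = 1120 MB.
Lower bound: ⌈1120/310⌉ = 4 discs.
A packing using 4 discs:
  disc 1: 240 + 60 = 300
  disc 2: 230 + 80 = 310
  disc 3: 200 + 100 = 300
  disc 4: 160 + 50 = 210
This matches the lower bound, so 4 is optimal.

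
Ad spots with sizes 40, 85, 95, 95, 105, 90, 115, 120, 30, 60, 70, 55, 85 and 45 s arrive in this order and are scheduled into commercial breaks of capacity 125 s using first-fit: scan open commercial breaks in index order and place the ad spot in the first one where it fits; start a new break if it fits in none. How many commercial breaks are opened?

  40 → break 1 (new)  [load 40/125]
  85 → break 1  [load 125/125]
  95 → break 2 (new)  [load 95/125]
  95 → break 3 (new)  [load 95/125]
  105 → break 4 (new)  [load 105/125]
  90 → break 5 (new)  [load 90/125]
  115 → break 6 (new)  [load 115/125]
  120 → break 7 (new)  [load 120/125]
  30 → break 2  [load 125/125]
  60 → break 8 (new)  [load 60/125]
  70 → break 9 (new)  [load 70/125]
  55 → break 8  [load 115/125]
  85 → break 10 (new)  [load 85/125]
  45 → break 9  [load 115/125]
10 commercial breaks opened.

10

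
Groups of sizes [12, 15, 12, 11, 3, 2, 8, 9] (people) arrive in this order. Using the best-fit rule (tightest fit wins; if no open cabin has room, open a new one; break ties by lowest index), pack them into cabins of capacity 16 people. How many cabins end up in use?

6

  12 → cabin 1 (new)  [load 12/16]
  15 → cabin 2 (new)  [load 15/16]
  12 → cabin 3 (new)  [load 12/16]
  11 → cabin 4 (new)  [load 11/16]
  3 → cabin 1  [load 15/16]
  2 → cabin 3  [load 14/16]
  8 → cabin 5 (new)  [load 8/16]
  9 → cabin 6 (new)  [load 9/16]
6 cabins opened.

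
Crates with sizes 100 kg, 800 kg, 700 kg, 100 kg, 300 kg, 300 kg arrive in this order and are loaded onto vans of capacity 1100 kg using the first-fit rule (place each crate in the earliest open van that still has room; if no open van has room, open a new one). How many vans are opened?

3

  100 → van 1 (new)  [load 100/1100]
  800 → van 1  [load 900/1100]
  700 → van 2 (new)  [load 700/1100]
  100 → van 1  [load 1000/1100]
  300 → van 2  [load 1000/1100]
  300 → van 3 (new)  [load 300/1100]
3 vans opened.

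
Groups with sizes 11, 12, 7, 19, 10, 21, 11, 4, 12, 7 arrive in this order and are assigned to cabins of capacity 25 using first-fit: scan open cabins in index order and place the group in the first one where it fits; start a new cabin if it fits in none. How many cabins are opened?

6

  11 → cabin 1 (new)  [load 11/25]
  12 → cabin 1  [load 23/25]
  7 → cabin 2 (new)  [load 7/25]
  19 → cabin 3 (new)  [load 19/25]
  10 → cabin 2  [load 17/25]
  21 → cabin 4 (new)  [load 21/25]
  11 → cabin 5 (new)  [load 11/25]
  4 → cabin 2  [load 21/25]
  12 → cabin 5  [load 23/25]
  7 → cabin 6 (new)  [load 7/25]
6 cabins opened.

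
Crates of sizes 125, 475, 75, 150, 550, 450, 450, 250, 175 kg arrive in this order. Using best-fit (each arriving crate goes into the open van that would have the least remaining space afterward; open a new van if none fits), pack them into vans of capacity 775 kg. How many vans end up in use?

  125 → van 1 (new)  [load 125/775]
  475 → van 1  [load 600/775]
  75 → van 1  [load 675/775]
  150 → van 2 (new)  [load 150/775]
  550 → van 2  [load 700/775]
  450 → van 3 (new)  [load 450/775]
  450 → van 4 (new)  [load 450/775]
  250 → van 3  [load 700/775]
  175 → van 4  [load 625/775]
4 vans opened.

4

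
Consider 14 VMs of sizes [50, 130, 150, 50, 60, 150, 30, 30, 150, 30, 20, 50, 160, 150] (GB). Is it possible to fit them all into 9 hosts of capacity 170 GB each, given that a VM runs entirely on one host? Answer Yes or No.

A valid assignment using 8 hosts:
  host 1: 160 = 160
  host 2: 150 + 20 = 170
  host 3: 150 = 150
  host 4: 150 = 150
  host 5: 150 = 150
  host 6: 130 + 30 = 160
  host 7: 60 + 50 + 50 = 160
  host 8: 50 + 30 + 30 = 110
That uses only 8 ≤ 9, so 9 hosts are enough.

Yes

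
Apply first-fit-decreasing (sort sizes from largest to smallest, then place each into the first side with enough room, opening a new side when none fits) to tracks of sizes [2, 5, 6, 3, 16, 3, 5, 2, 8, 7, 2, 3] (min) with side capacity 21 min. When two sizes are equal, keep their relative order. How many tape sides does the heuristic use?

Sorted descending: 16, 8, 7, 6, 5, 5, 3, 3, 3, 2, 2, 2.
  16 → side 1 (new)  [load 16/21]
  8 → side 2 (new)  [load 8/21]
  7 → side 2  [load 15/21]
  6 → side 2  [load 21/21]
  5 → side 1  [load 21/21]
  5 → side 3 (new)  [load 5/21]
  3 → side 3  [load 8/21]
  3 → side 3  [load 11/21]
  3 → side 3  [load 14/21]
  2 → side 3  [load 16/21]
  2 → side 3  [load 18/21]
  2 → side 3  [load 20/21]
3 tape sides opened.

3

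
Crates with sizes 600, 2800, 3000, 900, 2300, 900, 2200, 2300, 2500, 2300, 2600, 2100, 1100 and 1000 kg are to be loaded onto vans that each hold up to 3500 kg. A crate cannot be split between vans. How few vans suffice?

Total = 3000 + 2800 + 2600 + 2500 + 2300 + 2300 + 2300 + 2200 + 2100 + 1100 + 1000 + 900 + 900 + 600 = 26600 kg.
Lower bound: ⌈26600/3500⌉ = 8 vans.
Also, 9 crates each exceed 1750 kg, and no two of those can share a van, so at least 9 vans are needed.
A packing using 9 vans:
  van 1: 3000 = 3000
  van 2: 2800 + 600 = 3400
  van 3: 2600 + 900 = 3500
  van 4: 2500 + 1000 = 3500
  van 5: 2300 + 1100 = 3400
  van 6: 2300 + 900 = 3200
  van 7: 2300 = 2300
  van 8: 2200 = 2200
  van 9: 2100 = 2100
This matches the lower bound, so 9 is optimal.

9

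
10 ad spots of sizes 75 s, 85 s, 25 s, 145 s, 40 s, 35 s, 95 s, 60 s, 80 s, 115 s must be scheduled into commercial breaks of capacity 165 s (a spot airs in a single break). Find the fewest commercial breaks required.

Total = 145 + 115 + 95 + 85 + 80 + 75 + 60 + 40 + 35 + 25 = 755 s.
Lower bound: ⌈755/165⌉ = 5 commercial breaks.
A packing using 5 commercial breaks:
  break 1: 145 = 145
  break 2: 115 + 40 = 155
  break 3: 95 + 60 = 155
  break 4: 85 + 80 = 165
  break 5: 75 + 35 + 25 = 135
This matches the lower bound, so 5 is optimal.

5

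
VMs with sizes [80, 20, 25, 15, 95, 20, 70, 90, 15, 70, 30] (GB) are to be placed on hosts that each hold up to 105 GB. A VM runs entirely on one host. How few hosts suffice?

Total = 95 + 90 + 80 + 70 + 70 + 30 + 25 + 20 + 20 + 15 + 15 = 530 GB.
Lower bound: ⌈530/105⌉ = 6 hosts.
A packing using 6 hosts:
  host 1: 95 = 95
  host 2: 90 + 15 = 105
  host 3: 80 + 25 = 105
  host 4: 70 + 30 = 100
  host 5: 70 + 20 + 15 = 105
  host 6: 20 = 20
This matches the lower bound, so 6 is optimal.

6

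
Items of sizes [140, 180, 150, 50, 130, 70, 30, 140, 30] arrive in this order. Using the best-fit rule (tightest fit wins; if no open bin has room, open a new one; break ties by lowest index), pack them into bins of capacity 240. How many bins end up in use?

5

  140 → bin 1 (new)  [load 140/240]
  180 → bin 2 (new)  [load 180/240]
  150 → bin 3 (new)  [load 150/240]
  50 → bin 2  [load 230/240]
  130 → bin 4 (new)  [load 130/240]
  70 → bin 3  [load 220/240]
  30 → bin 1  [load 170/240]
  140 → bin 5 (new)  [load 140/240]
  30 → bin 1  [load 200/240]
5 bins opened.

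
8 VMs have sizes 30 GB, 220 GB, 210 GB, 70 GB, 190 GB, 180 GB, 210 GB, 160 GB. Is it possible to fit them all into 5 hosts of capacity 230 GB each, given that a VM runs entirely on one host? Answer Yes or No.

Total = 1270 GB; ⌈1270/230⌉ = 6.
At least 6 hosts are required, but only 5 are allowed.

No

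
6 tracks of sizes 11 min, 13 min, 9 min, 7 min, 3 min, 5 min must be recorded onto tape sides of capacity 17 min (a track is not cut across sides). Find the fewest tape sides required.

3

Total = 13 + 11 + 9 + 7 + 5 + 3 = 48 min.
Lower bound: ⌈48/17⌉ = 3 tape sides.
A packing using 3 tape sides:
  side 1: 13 + 3 = 16
  side 2: 11 + 5 = 16
  side 3: 9 + 7 = 16
This matches the lower bound, so 3 is optimal.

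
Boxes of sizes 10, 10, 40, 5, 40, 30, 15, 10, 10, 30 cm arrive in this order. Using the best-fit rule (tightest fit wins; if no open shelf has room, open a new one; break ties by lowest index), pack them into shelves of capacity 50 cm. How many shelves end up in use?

  10 → shelf 1 (new)  [load 10/50]
  10 → shelf 1  [load 20/50]
  40 → shelf 2 (new)  [load 40/50]
  5 → shelf 2  [load 45/50]
  40 → shelf 3 (new)  [load 40/50]
  30 → shelf 1  [load 50/50]
  15 → shelf 4 (new)  [load 15/50]
  10 → shelf 3  [load 50/50]
  10 → shelf 4  [load 25/50]
  30 → shelf 5 (new)  [load 30/50]
5 shelves opened.

5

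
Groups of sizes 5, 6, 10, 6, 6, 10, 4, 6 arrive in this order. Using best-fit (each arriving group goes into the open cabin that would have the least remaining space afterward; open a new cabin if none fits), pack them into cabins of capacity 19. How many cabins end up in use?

  5 → cabin 1 (new)  [load 5/19]
  6 → cabin 1  [load 11/19]
  10 → cabin 2 (new)  [load 10/19]
  6 → cabin 1  [load 17/19]
  6 → cabin 2  [load 16/19]
  10 → cabin 3 (new)  [load 10/19]
  4 → cabin 3  [load 14/19]
  6 → cabin 4 (new)  [load 6/19]
4 cabins opened.

4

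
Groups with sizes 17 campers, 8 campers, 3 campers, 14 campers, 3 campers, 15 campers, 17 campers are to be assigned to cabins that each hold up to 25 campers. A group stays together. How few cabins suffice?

Total = 17 + 17 + 15 + 14 + 8 + 3 + 3 = 77 campers.
Lower bound: ⌈77/25⌉ = 4 cabins.
A packing using 4 cabins:
  cabin 1: 17 + 8 = 25
  cabin 2: 17 + 3 + 3 = 23
  cabin 3: 15 = 15
  cabin 4: 14 = 14
This matches the lower bound, so 4 is optimal.

4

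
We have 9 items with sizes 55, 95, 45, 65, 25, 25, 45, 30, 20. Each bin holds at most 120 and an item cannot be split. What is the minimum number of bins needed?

Total = 95 + 65 + 55 + 45 + 45 + 30 + 25 + 25 + 20 = 405.
Lower bound: ⌈405/120⌉ = 4 bins.
A packing using 4 bins:
  bin 1: 95 + 25 = 120
  bin 2: 65 + 55 = 120
  bin 3: 45 + 45 + 30 = 120
  bin 4: 25 + 20 = 45
This matches the lower bound, so 4 is optimal.

4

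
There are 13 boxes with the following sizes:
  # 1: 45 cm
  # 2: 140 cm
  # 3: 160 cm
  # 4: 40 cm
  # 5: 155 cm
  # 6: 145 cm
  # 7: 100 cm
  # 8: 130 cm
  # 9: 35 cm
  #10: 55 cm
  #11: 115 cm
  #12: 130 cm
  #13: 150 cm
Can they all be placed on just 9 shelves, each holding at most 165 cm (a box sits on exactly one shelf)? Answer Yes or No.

No

Total = 1400 cm; ⌈1400/165⌉ = 9.
The bound of 9 does not rule out 9, but exhaustive search shows no assignment into 9 shelves of capacity 165 cm exists — the minimum is 10.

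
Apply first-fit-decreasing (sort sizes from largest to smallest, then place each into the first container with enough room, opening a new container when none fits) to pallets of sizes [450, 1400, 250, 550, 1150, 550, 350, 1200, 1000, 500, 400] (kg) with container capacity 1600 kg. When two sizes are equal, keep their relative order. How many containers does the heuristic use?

6

Sorted descending: 1400, 1200, 1150, 1000, 550, 550, 500, 450, 400, 350, 250.
  1400 → container 1 (new)  [load 1400/1600]
  1200 → container 2 (new)  [load 1200/1600]
  1150 → container 3 (new)  [load 1150/1600]
  1000 → container 4 (new)  [load 1000/1600]
  550 → container 4  [load 1550/1600]
  550 → container 5 (new)  [load 550/1600]
  500 → container 5  [load 1050/1600]
  450 → container 3  [load 1600/1600]
  400 → container 2  [load 1600/1600]
  350 → container 5  [load 1400/1600]
  250 → container 6 (new)  [load 250/1600]
6 containers opened.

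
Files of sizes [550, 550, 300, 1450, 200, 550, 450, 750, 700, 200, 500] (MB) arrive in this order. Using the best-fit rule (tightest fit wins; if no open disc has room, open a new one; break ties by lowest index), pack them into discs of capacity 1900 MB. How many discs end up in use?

  550 → disc 1 (new)  [load 550/1900]
  550 → disc 1  [load 1100/1900]
  300 → disc 1  [load 1400/1900]
  1450 → disc 2 (new)  [load 1450/1900]
  200 → disc 2  [load 1650/1900]
  550 → disc 3 (new)  [load 550/1900]
  450 → disc 1  [load 1850/1900]
  750 → disc 3  [load 1300/1900]
  700 → disc 4 (new)  [load 700/1900]
  200 → disc 2  [load 1850/1900]
  500 → disc 3  [load 1800/1900]
4 discs opened.

4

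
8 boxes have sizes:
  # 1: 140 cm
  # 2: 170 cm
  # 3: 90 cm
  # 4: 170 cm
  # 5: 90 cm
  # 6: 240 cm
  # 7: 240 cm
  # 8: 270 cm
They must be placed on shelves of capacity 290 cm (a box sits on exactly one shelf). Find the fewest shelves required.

6

Total = 270 + 240 + 240 + 170 + 170 + 140 + 90 + 90 = 1410 cm.
Lower bound: ⌈1410/290⌉ = 5 shelves.
A packing using 6 shelves:
  shelf 1: 270 = 270
  shelf 2: 240 = 240
  shelf 3: 240 = 240
  shelf 4: 170 + 90 = 260
  shelf 5: 170 + 90 = 260
  shelf 6: 140 = 140
No arrangement into 5 shelves stays within capacity, so 6 is optimal.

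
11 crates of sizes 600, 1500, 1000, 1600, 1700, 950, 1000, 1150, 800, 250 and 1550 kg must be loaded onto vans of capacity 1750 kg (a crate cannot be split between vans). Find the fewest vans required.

8

Total = 1700 + 1600 + 1550 + 1500 + 1150 + 1000 + 1000 + 950 + 800 + 600 + 250 = 12100 kg.
Lower bound: ⌈12100/1750⌉ = 7 vans.
Also, 8 crates each exceed 875 kg, and no two of those can share a van, so at least 8 vans are needed.
A packing using 8 vans:
  van 1: 1700 = 1700
  van 2: 1600 = 1600
  van 3: 1550 = 1550
  van 4: 1500 + 250 = 1750
  van 5: 1150 + 600 = 1750
  van 6: 1000 = 1000
  van 7: 1000 = 1000
  van 8: 950 + 800 = 1750
This matches the lower bound, so 8 is optimal.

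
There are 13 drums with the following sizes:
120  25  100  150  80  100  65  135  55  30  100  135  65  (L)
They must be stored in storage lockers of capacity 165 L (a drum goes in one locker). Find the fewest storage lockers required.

8

Total = 150 + 135 + 135 + 120 + 100 + 100 + 100 + 80 + 65 + 65 + 55 + 30 + 25 = 1160 L.
Lower bound: ⌈1160/165⌉ = 8 storage lockers.
A packing using 8 storage lockers:
  locker 1: 150 = 150
  locker 2: 135 + 30 = 165
  locker 3: 135 + 25 = 160
  locker 4: 120 = 120
  locker 5: 100 + 65 = 165
  locker 6: 100 + 65 = 165
  locker 7: 100 + 55 = 155
  locker 8: 80 = 80
This matches the lower bound, so 8 is optimal.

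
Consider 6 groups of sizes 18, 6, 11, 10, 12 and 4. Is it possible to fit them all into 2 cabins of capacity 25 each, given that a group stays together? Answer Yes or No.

No

Total = 61; ⌈61/25⌉ = 3.
At least 3 cabins are required, but only 2 are allowed.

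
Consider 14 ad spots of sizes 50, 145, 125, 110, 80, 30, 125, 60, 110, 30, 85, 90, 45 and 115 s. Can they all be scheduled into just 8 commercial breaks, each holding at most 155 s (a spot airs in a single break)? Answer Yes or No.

No

Total = 1200 s; ⌈1200/155⌉ = 8.
9 ad spots each exceed half the capacity and cannot share a break, forcing at least 9 commercial breaks.
At least 9 commercial breaks are required, but only 8 are allowed.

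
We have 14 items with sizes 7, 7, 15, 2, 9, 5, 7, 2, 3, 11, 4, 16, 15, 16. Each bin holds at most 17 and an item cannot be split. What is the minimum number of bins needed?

Total = 16 + 16 + 15 + 15 + 11 + 9 + 7 + 7 + 7 + 5 + 4 + 3 + 2 + 2 = 119.
Lower bound: ⌈119/17⌉ = 7 bins.
A packing using 8 bins:
  bin 1: 16 = 16
  bin 2: 16 = 16
  bin 3: 15 + 2 = 17
  bin 4: 15 + 2 = 17
  bin 5: 11 + 5 = 16
  bin 6: 9 + 7 = 16
  bin 7: 7 + 7 + 3 = 17
  bin 8: 4 = 4
No arrangement into 7 bins stays within capacity, so 8 is optimal.

8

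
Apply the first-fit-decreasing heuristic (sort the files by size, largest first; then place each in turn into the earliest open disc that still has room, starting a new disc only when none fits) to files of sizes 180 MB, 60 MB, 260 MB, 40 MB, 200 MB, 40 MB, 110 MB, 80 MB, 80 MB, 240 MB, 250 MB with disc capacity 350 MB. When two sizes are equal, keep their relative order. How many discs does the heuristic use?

Sorted descending: 260, 250, 240, 200, 180, 110, 80, 80, 60, 40, 40.
  260 → disc 1 (new)  [load 260/350]
  250 → disc 2 (new)  [load 250/350]
  240 → disc 3 (new)  [load 240/350]
  200 → disc 4 (new)  [load 200/350]
  180 → disc 5 (new)  [load 180/350]
  110 → disc 3  [load 350/350]
  80 → disc 1  [load 340/350]
  80 → disc 2  [load 330/350]
  60 → disc 4  [load 260/350]
  40 → disc 4  [load 300/350]
  40 → disc 4  [load 340/350]
5 discs opened.

5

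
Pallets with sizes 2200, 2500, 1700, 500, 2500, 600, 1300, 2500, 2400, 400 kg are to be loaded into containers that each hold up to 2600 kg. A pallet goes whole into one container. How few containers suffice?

7

Total = 2500 + 2500 + 2500 + 2400 + 2200 + 1700 + 1300 + 600 + 500 + 400 = 16600 kg.
Lower bound: ⌈16600/2600⌉ = 7 containers.
A packing using 7 containers:
  container 1: 2500 = 2500
  container 2: 2500 = 2500
  container 3: 2500 = 2500
  container 4: 2400 = 2400
  container 5: 2200 + 400 = 2600
  container 6: 1700 + 600 = 2300
  container 7: 1300 + 500 = 1800
This matches the lower bound, so 7 is optimal.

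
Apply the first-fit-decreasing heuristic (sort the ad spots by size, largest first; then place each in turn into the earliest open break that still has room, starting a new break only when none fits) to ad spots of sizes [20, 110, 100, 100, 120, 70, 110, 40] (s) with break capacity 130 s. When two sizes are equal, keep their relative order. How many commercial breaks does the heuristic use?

6

Sorted descending: 120, 110, 110, 100, 100, 70, 40, 20.
  120 → break 1 (new)  [load 120/130]
  110 → break 2 (new)  [load 110/130]
  110 → break 3 (new)  [load 110/130]
  100 → break 4 (new)  [load 100/130]
  100 → break 5 (new)  [load 100/130]
  70 → break 6 (new)  [load 70/130]
  40 → break 6  [load 110/130]
  20 → break 2  [load 130/130]
6 commercial breaks opened.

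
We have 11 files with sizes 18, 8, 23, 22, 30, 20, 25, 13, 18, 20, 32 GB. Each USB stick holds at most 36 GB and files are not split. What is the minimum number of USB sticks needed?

8

Total = 32 + 30 + 25 + 23 + 22 + 20 + 20 + 18 + 18 + 13 + 8 = 229 GB.
Lower bound: ⌈229/36⌉ = 7 USB sticks.
A packing using 8 USB sticks:
  USB stick 1: 32 = 32
  USB stick 2: 30 = 30
  USB stick 3: 25 + 8 = 33
  USB stick 4: 23 + 13 = 36
  USB stick 5: 22 = 22
  USB stick 6: 20 = 20
  USB stick 7: 20 = 20
  USB stick 8: 18 + 18 = 36
No arrangement into 7 USB sticks stays within capacity, so 8 is optimal.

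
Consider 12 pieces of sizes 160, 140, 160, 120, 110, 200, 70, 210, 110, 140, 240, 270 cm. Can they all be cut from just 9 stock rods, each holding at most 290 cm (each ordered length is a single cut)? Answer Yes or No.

Yes

A valid assignment using 8 stock rods:
  stock rod 1: 270 = 270
  stock rod 2: 240 = 240
  stock rod 3: 210 + 70 = 280
  stock rod 4: 200 = 200
  stock rod 5: 160 + 120 = 280
  stock rod 6: 160 + 110 = 270
  stock rod 7: 140 + 140 = 280
  stock rod 8: 110 = 110
That uses only 8 ≤ 9, so 9 stock rods are enough.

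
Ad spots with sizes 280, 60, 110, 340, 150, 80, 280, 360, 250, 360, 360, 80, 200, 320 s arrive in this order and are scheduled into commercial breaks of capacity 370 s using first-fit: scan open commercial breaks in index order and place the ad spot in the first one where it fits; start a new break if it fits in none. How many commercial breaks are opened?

10

  280 → break 1 (new)  [load 280/370]
  60 → break 1  [load 340/370]
  110 → break 2 (new)  [load 110/370]
  340 → break 3 (new)  [load 340/370]
  150 → break 2  [load 260/370]
  80 → break 2  [load 340/370]
  280 → break 4 (new)  [load 280/370]
  360 → break 5 (new)  [load 360/370]
  250 → break 6 (new)  [load 250/370]
  360 → break 7 (new)  [load 360/370]
  360 → break 8 (new)  [load 360/370]
  80 → break 4  [load 360/370]
  200 → break 9 (new)  [load 200/370]
  320 → break 10 (new)  [load 320/370]
10 commercial breaks opened.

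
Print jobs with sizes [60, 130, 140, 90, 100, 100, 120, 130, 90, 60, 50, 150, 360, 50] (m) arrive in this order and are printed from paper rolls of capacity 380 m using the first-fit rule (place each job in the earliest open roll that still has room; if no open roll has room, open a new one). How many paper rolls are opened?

5

  60 → roll 1 (new)  [load 60/380]
  130 → roll 1  [load 190/380]
  140 → roll 1  [load 330/380]
  90 → roll 2 (new)  [load 90/380]
  100 → roll 2  [load 190/380]
  100 → roll 2  [load 290/380]
  120 → roll 3 (new)  [load 120/380]
  130 → roll 3  [load 250/380]
  90 → roll 2  [load 380/380]
  60 → roll 3  [load 310/380]
  50 → roll 1  [load 380/380]
  150 → roll 4 (new)  [load 150/380]
  360 → roll 5 (new)  [load 360/380]
  50 → roll 3  [load 360/380]
5 paper rolls opened.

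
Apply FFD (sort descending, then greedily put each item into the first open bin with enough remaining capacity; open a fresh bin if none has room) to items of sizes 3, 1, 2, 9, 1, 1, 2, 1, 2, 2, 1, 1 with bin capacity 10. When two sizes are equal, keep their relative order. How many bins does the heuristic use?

Sorted descending: 9, 3, 2, 2, 2, 2, 1, 1, 1, 1, 1, 1.
  9 → bin 1 (new)  [load 9/10]
  3 → bin 2 (new)  [load 3/10]
  2 → bin 2  [load 5/10]
  2 → bin 2  [load 7/10]
  2 → bin 2  [load 9/10]
  2 → bin 3 (new)  [load 2/10]
  1 → bin 1  [load 10/10]
  1 → bin 2  [load 10/10]
  1 → bin 3  [load 3/10]
  1 → bin 3  [load 4/10]
  1 → bin 3  [load 5/10]
  1 → bin 3  [load 6/10]
3 bins opened.

3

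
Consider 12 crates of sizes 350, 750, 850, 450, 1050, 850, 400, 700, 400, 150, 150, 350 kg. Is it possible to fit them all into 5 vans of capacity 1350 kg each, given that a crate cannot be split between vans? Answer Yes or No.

No

Total = 6450 kg; ⌈6450/1350⌉ = 5.
The bound of 5 does not rule out 5, but exhaustive search shows no assignment into 5 vans of capacity 1350 kg exists — the minimum is 6.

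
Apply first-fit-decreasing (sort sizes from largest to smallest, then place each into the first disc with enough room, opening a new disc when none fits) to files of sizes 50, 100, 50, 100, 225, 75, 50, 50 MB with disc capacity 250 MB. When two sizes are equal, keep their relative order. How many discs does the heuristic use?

3

Sorted descending: 225, 100, 100, 75, 50, 50, 50, 50.
  225 → disc 1 (new)  [load 225/250]
  100 → disc 2 (new)  [load 100/250]
  100 → disc 2  [load 200/250]
  75 → disc 3 (new)  [load 75/250]
  50 → disc 2  [load 250/250]
  50 → disc 3  [load 125/250]
  50 → disc 3  [load 175/250]
  50 → disc 3  [load 225/250]
3 discs opened.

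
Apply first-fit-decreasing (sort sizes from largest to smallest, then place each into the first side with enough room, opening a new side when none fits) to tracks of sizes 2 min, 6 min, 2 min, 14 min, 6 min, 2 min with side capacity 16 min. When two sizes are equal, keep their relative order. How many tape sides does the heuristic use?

2

Sorted descending: 14, 6, 6, 2, 2, 2.
  14 → side 1 (new)  [load 14/16]
  6 → side 2 (new)  [load 6/16]
  6 → side 2  [load 12/16]
  2 → side 1  [load 16/16]
  2 → side 2  [load 14/16]
  2 → side 2  [load 16/16]
2 tape sides opened.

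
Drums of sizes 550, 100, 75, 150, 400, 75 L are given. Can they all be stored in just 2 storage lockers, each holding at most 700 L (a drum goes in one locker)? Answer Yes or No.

A valid assignment using 2 storage lockers:
  locker 1: 550 + 150 = 700
  locker 2: 400 + 100 + 75 + 75 = 650
Every load is within 700 L, so 2 storage lockers suffice.

Yes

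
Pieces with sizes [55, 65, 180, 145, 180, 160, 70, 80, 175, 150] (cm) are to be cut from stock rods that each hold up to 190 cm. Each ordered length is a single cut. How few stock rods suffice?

Total = 180 + 180 + 175 + 160 + 150 + 145 + 80 + 70 + 65 + 55 = 1260 cm.
Lower bound: ⌈1260/190⌉ = 7 stock rods.
A packing using 8 stock rods:
  stock rod 1: 180 = 180
  stock rod 2: 180 = 180
  stock rod 3: 175 = 175
  stock rod 4: 160 = 160
  stock rod 5: 150 = 150
  stock rod 6: 145 = 145
  stock rod 7: 80 + 70 = 150
  stock rod 8: 65 + 55 = 120
No arrangement into 7 stock rods stays within capacity, so 8 is optimal.

8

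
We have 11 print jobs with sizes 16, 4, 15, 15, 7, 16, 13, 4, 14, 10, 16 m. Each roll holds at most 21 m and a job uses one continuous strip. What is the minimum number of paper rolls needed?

8

Total = 16 + 16 + 16 + 15 + 15 + 14 + 13 + 10 + 7 + 4 + 4 = 130 m.
Lower bound: ⌈130/21⌉ = 7 paper rolls.
A packing using 8 paper rolls:
  roll 1: 16 + 4 = 20
  roll 2: 16 + 4 = 20
  roll 3: 16 = 16
  roll 4: 15 = 15
  roll 5: 15 = 15
  roll 6: 14 + 7 = 21
  roll 7: 13 = 13
  roll 8: 10 = 10
No arrangement into 7 paper rolls stays within capacity, so 8 is optimal.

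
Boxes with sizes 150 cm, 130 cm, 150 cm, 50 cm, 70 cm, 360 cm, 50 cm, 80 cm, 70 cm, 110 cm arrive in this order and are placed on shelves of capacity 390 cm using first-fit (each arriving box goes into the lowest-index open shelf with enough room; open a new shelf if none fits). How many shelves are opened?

4

  150 → shelf 1 (new)  [load 150/390]
  130 → shelf 1  [load 280/390]
  150 → shelf 2 (new)  [load 150/390]
  50 → shelf 1  [load 330/390]
  70 → shelf 2  [load 220/390]
  360 → shelf 3 (new)  [load 360/390]
  50 → shelf 1  [load 380/390]
  80 → shelf 2  [load 300/390]
  70 → shelf 2  [load 370/390]
  110 → shelf 4 (new)  [load 110/390]
4 shelves opened.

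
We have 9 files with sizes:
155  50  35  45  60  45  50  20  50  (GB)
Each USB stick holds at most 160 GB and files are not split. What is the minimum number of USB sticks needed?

Total = 155 + 60 + 50 + 50 + 50 + 45 + 45 + 35 + 20 = 510 GB.
Lower bound: ⌈510/160⌉ = 4 USB sticks.
A packing using 4 USB sticks:
  USB stick 1: 155 = 155
  USB stick 2: 60 + 50 + 50 = 160
  USB stick 3: 50 + 45 + 45 + 20 = 160
  USB stick 4: 35 = 35
This matches the lower bound, so 4 is optimal.

4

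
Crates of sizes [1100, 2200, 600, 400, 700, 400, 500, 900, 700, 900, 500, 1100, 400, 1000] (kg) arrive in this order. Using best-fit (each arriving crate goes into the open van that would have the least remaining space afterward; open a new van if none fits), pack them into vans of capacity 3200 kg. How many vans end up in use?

4

  1100 → van 1 (new)  [load 1100/3200]
  2200 → van 2 (new)  [load 2200/3200]
  600 → van 2  [load 2800/3200]
  400 → van 2  [load 3200/3200]
  700 → van 1  [load 1800/3200]
  400 → van 1  [load 2200/3200]
  500 → van 1  [load 2700/3200]
  900 → van 3 (new)  [load 900/3200]
  700 → van 3  [load 1600/3200]
  900 → van 3  [load 2500/3200]
  500 → van 1  [load 3200/3200]
  1100 → van 4 (new)  [load 1100/3200]
  400 → van 3  [load 2900/3200]
  1000 → van 4  [load 2100/3200]
4 vans opened.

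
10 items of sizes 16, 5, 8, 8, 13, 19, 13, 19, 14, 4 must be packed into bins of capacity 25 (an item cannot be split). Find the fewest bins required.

Total = 19 + 19 + 16 + 14 + 13 + 13 + 8 + 8 + 5 + 4 = 119.
Lower bound: ⌈119/25⌉ = 5 bins.
Also, 6 items each exceed 25/2, and no two of those can share a bin, so at least 6 bins are needed.
A packing using 6 bins:
  bin 1: 19 + 5 = 24
  bin 2: 19 + 4 = 23
  bin 3: 16 + 8 = 24
  bin 4: 14 + 8 = 22
  bin 5: 13 = 13
  bin 6: 13 = 13
This matches the lower bound, so 6 is optimal.

6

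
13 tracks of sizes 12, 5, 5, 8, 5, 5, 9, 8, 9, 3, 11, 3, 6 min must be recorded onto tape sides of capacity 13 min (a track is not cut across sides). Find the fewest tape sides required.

Total = 12 + 11 + 9 + 9 + 8 + 8 + 6 + 5 + 5 + 5 + 5 + 3 + 3 = 89 min.
Lower bound: ⌈89/13⌉ = 7 tape sides.
A packing using 8 tape sides:
  side 1: 12 = 12
  side 2: 11 = 11
  side 3: 9 + 3 = 12
  side 4: 9 + 3 = 12
  side 5: 8 + 5 = 13
  side 6: 8 + 5 = 13
  side 7: 6 + 5 = 11
  side 8: 5 = 5
No arrangement into 7 tape sides stays within capacity, so 8 is optimal.

8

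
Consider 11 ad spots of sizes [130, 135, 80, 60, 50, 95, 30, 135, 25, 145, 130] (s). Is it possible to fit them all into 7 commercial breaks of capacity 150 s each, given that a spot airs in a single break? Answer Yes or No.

Total = 1015 s; ⌈1015/150⌉ = 7.
The bound of 7 does not rule out 7, but exhaustive search shows no assignment into 7 commercial breaks of capacity 150 s exists — the minimum is 8.

No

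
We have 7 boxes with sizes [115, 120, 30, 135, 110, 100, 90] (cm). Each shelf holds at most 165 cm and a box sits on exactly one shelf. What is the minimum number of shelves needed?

6

Total = 135 + 120 + 115 + 110 + 100 + 90 + 30 = 700 cm.
Lower bound: ⌈700/165⌉ = 5 shelves.
Also, 6 boxes each exceed 165/2 cm, and no two of those can share a shelf, so at least 6 shelves are needed.
A packing using 6 shelves:
  shelf 1: 135 + 30 = 165
  shelf 2: 120 = 120
  shelf 3: 115 = 115
  shelf 4: 110 = 110
  shelf 5: 100 = 100
  shelf 6: 90 = 90
This matches the lower bound, so 6 is optimal.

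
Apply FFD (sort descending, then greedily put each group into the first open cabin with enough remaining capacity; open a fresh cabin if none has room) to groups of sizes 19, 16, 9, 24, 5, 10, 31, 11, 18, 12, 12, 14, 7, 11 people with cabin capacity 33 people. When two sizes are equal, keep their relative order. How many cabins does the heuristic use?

Sorted descending: 31, 24, 19, 18, 16, 14, 12, 12, 11, 11, 10, 9, 7, 5.
  31 → cabin 1 (new)  [load 31/33]
  24 → cabin 2 (new)  [load 24/33]
  19 → cabin 3 (new)  [load 19/33]
  18 → cabin 4 (new)  [load 18/33]
  16 → cabin 5 (new)  [load 16/33]
  14 → cabin 3  [load 33/33]
  12 → cabin 4  [load 30/33]
  12 → cabin 5  [load 28/33]
  11 → cabin 6 (new)  [load 11/33]
  11 → cabin 6  [load 22/33]
  10 → cabin 6  [load 32/33]
  9 → cabin 2  [load 33/33]
  7 → cabin 7 (new)  [load 7/33]
  5 → cabin 5  [load 33/33]
7 cabins opened.

7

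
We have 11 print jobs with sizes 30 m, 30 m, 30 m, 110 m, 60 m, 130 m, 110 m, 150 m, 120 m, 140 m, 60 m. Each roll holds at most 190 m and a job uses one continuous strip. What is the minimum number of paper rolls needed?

6

Total = 150 + 140 + 130 + 120 + 110 + 110 + 60 + 60 + 30 + 30 + 30 = 970 m.
Lower bound: ⌈970/190⌉ = 6 paper rolls.
A packing using 6 paper rolls:
  roll 1: 150 + 30 = 180
  roll 2: 140 + 30 = 170
  roll 3: 130 + 60 = 190
  roll 4: 120 + 60 = 180
  roll 5: 110 + 30 = 140
  roll 6: 110 = 110
This matches the lower bound, so 6 is optimal.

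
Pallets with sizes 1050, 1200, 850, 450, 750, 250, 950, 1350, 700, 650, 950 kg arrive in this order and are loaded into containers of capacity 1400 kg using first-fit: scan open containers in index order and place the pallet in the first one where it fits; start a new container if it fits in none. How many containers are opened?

  1050 → container 1 (new)  [load 1050/1400]
  1200 → container 2 (new)  [load 1200/1400]
  850 → container 3 (new)  [load 850/1400]
  450 → container 3  [load 1300/1400]
  750 → container 4 (new)  [load 750/1400]
  250 → container 1  [load 1300/1400]
  950 → container 5 (new)  [load 950/1400]
  1350 → container 6 (new)  [load 1350/1400]
  700 → container 7 (new)  [load 700/1400]
  650 → container 4  [load 1400/1400]
  950 → container 8 (new)  [load 950/1400]
8 containers opened.

8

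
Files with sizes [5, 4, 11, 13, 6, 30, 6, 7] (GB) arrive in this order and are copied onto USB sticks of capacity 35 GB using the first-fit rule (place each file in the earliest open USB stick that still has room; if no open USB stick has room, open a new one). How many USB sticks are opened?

3

  5 → USB stick 1 (new)  [load 5/35]
  4 → USB stick 1  [load 9/35]
  11 → USB stick 1  [load 20/35]
  13 → USB stick 1  [load 33/35]
  6 → USB stick 2 (new)  [load 6/35]
  30 → USB stick 3 (new)  [load 30/35]
  6 → USB stick 2  [load 12/35]
  7 → USB stick 2  [load 19/35]
3 USB sticks opened.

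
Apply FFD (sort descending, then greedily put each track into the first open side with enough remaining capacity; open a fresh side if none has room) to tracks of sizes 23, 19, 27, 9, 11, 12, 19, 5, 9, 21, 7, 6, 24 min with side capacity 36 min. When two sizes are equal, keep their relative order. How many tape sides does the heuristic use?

6

Sorted descending: 27, 24, 23, 21, 19, 19, 12, 11, 9, 9, 7, 6, 5.
  27 → side 1 (new)  [load 27/36]
  24 → side 2 (new)  [load 24/36]
  23 → side 3 (new)  [load 23/36]
  21 → side 4 (new)  [load 21/36]
  19 → side 5 (new)  [load 19/36]
  19 → side 6 (new)  [load 19/36]
  12 → side 2  [load 36/36]
  11 → side 3  [load 34/36]
  9 → side 1  [load 36/36]
  9 → side 4  [load 30/36]
  7 → side 5  [load 26/36]
  6 → side 4  [load 36/36]
  5 → side 5  [load 31/36]
6 tape sides opened.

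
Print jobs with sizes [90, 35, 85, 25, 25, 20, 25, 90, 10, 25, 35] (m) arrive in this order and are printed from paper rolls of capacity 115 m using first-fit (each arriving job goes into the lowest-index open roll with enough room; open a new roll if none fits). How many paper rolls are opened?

  90 → roll 1 (new)  [load 90/115]
  35 → roll 2 (new)  [load 35/115]
  85 → roll 3 (new)  [load 85/115]
  25 → roll 1  [load 115/115]
  25 → roll 2  [load 60/115]
  20 → roll 2  [load 80/115]
  25 → roll 2  [load 105/115]
  90 → roll 4 (new)  [load 90/115]
  10 → roll 2  [load 115/115]
  25 → roll 3  [load 110/115]
  35 → roll 5 (new)  [load 35/115]
5 paper rolls opened.

5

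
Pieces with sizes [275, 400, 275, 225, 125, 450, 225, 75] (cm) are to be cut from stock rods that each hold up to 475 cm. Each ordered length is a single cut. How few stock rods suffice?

Total = 450 + 400 + 275 + 275 + 225 + 225 + 125 + 75 = 2050 cm.
Lower bound: ⌈2050/475⌉ = 5 stock rods.
A packing using 5 stock rods:
  stock rod 1: 450 = 450
  stock rod 2: 400 + 75 = 475
  stock rod 3: 275 + 125 = 400
  stock rod 4: 275 = 275
  stock rod 5: 225 + 225 = 450
This matches the lower bound, so 5 is optimal.

5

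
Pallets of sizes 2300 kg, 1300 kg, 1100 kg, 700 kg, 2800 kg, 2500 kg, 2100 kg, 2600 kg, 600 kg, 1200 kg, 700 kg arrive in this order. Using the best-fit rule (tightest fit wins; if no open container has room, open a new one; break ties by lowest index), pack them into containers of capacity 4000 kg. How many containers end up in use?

  2300 → container 1 (new)  [load 2300/4000]
  1300 → container 1  [load 3600/4000]
  1100 → container 2 (new)  [load 1100/4000]
  700 → container 2  [load 1800/4000]
  2800 → container 3 (new)  [load 2800/4000]
  2500 → container 4 (new)  [load 2500/4000]
  2100 → container 2  [load 3900/4000]
  2600 → container 5 (new)  [load 2600/4000]
  600 → container 3  [load 3400/4000]
  1200 → container 5  [load 3800/4000]
  700 → container 4  [load 3200/4000]
5 containers opened.

5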